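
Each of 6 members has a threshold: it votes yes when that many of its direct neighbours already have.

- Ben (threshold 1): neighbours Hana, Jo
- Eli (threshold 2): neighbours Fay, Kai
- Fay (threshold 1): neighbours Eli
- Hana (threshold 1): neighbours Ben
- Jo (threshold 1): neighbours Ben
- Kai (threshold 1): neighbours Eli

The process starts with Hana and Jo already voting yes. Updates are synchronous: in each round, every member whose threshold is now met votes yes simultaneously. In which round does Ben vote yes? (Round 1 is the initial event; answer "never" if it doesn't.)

2

Round 1 — Hana, Jo vote yes (initial).
Round 2 — checking thresholds:
  Ben: 2 of 2 neighbours ≥ 1, votes yes.
Round 3 — no new yes votes; cascade stops.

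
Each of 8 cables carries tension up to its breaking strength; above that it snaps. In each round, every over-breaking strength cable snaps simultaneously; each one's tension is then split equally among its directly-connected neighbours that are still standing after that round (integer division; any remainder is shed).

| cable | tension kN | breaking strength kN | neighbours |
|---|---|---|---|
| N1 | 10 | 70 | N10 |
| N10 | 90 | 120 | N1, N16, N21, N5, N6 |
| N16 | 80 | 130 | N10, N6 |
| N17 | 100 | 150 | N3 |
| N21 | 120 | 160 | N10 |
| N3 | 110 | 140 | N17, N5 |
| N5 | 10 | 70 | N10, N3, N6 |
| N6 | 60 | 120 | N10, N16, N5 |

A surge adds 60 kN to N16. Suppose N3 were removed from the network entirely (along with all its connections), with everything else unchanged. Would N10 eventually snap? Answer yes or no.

yes

With N3 removed:
Round 1 — N16 at 140 > 130. N16 snaps.
  N16 sheds 140 kN to N10, N6: 70 each.
    N10: 90+70 = 160 > 120
    N6: 60+70 = 130 > 120
Round 2 — N10, N6 snap.
  N10 sheds 160 kN to N1, N21, N5: 53 each (1 lost).
    N1: 10+53 = 63 ≤ 70
    N21: 120+53 = 173 > 160
    N5: 10+53 = 63 ≤ 70
  N6 sheds 130 kN to N5: 130 each.
    N5: 63+130 = 193 > 70
Round 3 — N21, N5 snap.
  N21 sheds 173 kN: no online neighbours, lost.
  N5 sheds 193 kN: no online neighbours, lost.
No further breaks.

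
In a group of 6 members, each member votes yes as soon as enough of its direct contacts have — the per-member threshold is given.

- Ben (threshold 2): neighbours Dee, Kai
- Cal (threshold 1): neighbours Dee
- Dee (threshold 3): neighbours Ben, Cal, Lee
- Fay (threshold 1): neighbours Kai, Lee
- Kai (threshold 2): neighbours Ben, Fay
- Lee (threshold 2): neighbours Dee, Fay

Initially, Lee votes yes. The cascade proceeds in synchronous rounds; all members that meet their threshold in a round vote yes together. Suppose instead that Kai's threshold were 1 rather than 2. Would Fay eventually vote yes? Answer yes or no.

yes

With Kai's threshold at 1:
Round 1 — Lee votes yes (initial).
Round 2 — checking thresholds:
  Dee: 1 of 3 neighbours < 3, below threshold.
  Fay: 1 of 2 neighbours ≥ 1, votes yes.
Round 3 — checking thresholds:
  Dee: 1 of 3 neighbours < 3, below threshold.
  Kai: 1 of 2 neighbours ≥ 1, votes yes.
Round 4 — no new yes votes; cascade stops.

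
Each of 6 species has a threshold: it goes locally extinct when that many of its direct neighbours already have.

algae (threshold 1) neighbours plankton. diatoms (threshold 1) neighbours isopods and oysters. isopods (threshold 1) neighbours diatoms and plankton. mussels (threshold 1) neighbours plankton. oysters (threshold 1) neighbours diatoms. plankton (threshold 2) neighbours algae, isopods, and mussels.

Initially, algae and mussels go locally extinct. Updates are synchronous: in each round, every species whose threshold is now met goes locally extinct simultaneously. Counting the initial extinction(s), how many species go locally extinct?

6

Round 1 — algae, mussels go locally extinct (initial).
Round 2 — checking thresholds:
  plankton: 2 of 3 neighbours ≥ 2, goes locally extinct.
Round 3 — checking thresholds:
  isopods: 1 of 2 neighbours ≥ 1, goes locally extinct.
Round 4 — checking thresholds:
  diatoms: 1 of 2 neighbours ≥ 1, goes locally extinct.
Round 5 — checking thresholds:
  oysters: 1 of 1 neighbours ≥ 1, goes locally extinct.
Round 6 — no new extinctions; cascade stops.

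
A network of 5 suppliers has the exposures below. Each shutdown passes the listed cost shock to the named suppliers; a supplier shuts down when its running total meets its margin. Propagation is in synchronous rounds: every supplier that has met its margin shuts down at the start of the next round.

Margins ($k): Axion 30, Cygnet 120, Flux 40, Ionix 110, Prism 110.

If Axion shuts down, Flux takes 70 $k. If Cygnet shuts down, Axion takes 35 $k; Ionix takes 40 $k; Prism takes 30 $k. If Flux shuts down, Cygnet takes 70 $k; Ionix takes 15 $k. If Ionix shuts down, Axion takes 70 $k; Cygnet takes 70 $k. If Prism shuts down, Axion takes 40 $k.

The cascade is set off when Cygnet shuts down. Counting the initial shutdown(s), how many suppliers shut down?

3

Round 1 — Cygnet shuts down (initial).
  Axion: +35 → 35 ≥ 30
  Ionix: +40 → 40 < 110
  Prism: +30 → 30 < 110
Round 2 — Axion shuts down.
  Flux: +70 → 70 ≥ 40
Round 3 — Flux shuts down.
  Ionix: +15 → 55 < 110
No further shutdowns.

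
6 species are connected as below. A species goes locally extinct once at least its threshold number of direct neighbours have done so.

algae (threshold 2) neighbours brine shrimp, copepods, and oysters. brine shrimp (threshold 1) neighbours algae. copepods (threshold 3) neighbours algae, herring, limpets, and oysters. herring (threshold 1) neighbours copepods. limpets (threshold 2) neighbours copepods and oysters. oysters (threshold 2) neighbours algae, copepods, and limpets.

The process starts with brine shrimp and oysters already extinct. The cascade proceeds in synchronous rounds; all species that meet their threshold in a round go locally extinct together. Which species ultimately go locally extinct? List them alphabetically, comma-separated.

Round 1 — brine shrimp, oysters go locally extinct (initial).
Round 2 — checking thresholds:
  algae: 2 of 3 neighbours ≥ 2, goes locally extinct.
  copepods: 1 of 4 neighbours < 3, below threshold.
  limpets: 1 of 2 neighbours < 2, below threshold.
Round 3 — no new extinctions; cascade stops.

algae, brine shrimp, oysters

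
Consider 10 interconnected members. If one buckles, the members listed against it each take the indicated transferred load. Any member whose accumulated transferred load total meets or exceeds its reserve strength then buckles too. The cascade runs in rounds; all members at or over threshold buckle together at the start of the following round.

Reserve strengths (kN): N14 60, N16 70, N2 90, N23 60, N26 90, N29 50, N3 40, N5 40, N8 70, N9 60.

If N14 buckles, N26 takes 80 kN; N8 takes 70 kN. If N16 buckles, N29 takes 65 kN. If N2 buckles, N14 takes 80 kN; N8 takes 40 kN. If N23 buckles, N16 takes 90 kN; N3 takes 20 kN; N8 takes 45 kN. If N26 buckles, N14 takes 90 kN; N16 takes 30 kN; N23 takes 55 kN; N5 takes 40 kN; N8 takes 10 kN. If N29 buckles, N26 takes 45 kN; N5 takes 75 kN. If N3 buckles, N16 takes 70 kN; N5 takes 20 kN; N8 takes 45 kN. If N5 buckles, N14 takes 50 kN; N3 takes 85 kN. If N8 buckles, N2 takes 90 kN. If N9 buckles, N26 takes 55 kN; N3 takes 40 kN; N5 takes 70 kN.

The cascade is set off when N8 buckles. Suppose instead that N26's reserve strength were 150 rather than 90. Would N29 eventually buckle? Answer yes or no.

With N26's reserve strength at 150:
Round 1 — N8 buckles (initial).
  N2: +90 → 90 ≥ 90
Round 2 — N2 buckles.
  N14: +80 → 80 ≥ 60
Round 3 — N14 buckles.
  N26: +80 → 80 < 150
No further bucklings.

no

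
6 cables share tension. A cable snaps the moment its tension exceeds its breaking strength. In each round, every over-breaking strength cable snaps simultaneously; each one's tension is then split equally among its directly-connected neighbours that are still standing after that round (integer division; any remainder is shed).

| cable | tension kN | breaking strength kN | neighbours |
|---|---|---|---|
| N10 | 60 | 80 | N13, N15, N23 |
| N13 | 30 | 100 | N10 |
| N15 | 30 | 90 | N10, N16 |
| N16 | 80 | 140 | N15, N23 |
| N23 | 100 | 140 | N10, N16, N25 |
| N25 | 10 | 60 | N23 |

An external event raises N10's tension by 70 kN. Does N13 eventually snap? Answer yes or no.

no

Round 1 — N10 at 130 > 80. N10 snaps.
  N10 sheds 130 kN to N13, N15, N23: 43 each (1 lost).
    N13: 30+43 = 73 ≤ 100
    N15: 30+43 = 73 ≤ 90
    N23: 100+43 = 143 > 140
Round 2 — N23 snaps.
  N23 sheds 143 kN to N16, N25: 71 each (1 lost).
    N16: 80+71 = 151 > 140
    N25: 10+71 = 81 > 60
Round 3 — N16, N25 snap.
  N16 sheds 151 kN to N15: 151 each.
    N15: 73+151 = 224 > 90
  N25 sheds 81 kN: no online neighbours, lost.
Round 4 — N15 snaps.
  N15 sheds 224 kN: no online neighbours, lost.
No further breaks.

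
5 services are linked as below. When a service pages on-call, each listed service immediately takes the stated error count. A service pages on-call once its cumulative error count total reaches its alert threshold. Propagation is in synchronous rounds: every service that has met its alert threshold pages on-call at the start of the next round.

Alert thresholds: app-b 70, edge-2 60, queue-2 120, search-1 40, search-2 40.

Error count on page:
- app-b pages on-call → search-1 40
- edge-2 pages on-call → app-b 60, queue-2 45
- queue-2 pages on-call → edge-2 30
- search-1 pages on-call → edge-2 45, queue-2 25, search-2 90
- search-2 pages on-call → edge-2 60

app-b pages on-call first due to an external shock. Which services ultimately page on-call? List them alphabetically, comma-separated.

app-b, edge-2, search-1, search-2

Round 1 — app-b pages on-call (initial).
  search-1: +40 → 40 ≥ 40
Round 2 — search-1 pages on-call.
  edge-2: +45 → 45 < 60
  queue-2: +25 → 25 < 120
  search-2: +90 → 90 ≥ 40
Round 3 — search-2 pages on-call.
  edge-2: +60 → 105 ≥ 60
Round 4 — edge-2 pages on-call.
  queue-2: +45 → 70 < 120
No further pages.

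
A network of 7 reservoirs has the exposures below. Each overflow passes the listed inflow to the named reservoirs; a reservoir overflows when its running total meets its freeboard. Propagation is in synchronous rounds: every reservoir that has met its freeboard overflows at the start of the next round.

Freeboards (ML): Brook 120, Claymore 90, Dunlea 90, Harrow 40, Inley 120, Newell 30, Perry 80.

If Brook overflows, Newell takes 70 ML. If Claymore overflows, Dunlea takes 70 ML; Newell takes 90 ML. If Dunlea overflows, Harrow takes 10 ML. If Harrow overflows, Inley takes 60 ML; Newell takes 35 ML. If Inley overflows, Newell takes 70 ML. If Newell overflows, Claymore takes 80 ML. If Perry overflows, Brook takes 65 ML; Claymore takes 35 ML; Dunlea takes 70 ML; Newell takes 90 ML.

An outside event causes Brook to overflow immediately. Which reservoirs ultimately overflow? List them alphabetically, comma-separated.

Brook, Newell

Round 1 — Brook overflows (initial).
  Newell: +70 → 70 ≥ 30
Round 2 — Newell overflows.
  Claymore: +80 → 80 < 90
No further overflows.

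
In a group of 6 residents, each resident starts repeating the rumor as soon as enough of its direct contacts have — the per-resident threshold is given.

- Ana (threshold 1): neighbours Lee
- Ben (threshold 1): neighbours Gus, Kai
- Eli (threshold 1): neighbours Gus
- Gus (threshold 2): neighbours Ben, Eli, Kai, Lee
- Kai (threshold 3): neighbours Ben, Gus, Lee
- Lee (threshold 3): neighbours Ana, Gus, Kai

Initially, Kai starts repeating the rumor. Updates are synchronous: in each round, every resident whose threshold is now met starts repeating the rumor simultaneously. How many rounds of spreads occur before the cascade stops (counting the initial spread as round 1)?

Round 1 — Kai starts repeating the rumor (initial).
Round 2 — checking thresholds:
  Ben: 1 of 2 neighbours ≥ 1, starts repeating the rumor.
  Gus: 1 of 4 neighbours < 2, not yet.
  Lee: 1 of 3 neighbours < 3, not yet.
Round 3 — checking thresholds:
  Gus: 2 of 4 neighbours ≥ 2, starts repeating the rumor.
  Lee: 1 of 3 neighbours < 3, not yet.
Round 4 — checking thresholds:
  Eli: 1 of 1 neighbours ≥ 1, starts repeating the rumor.
  Lee: 2 of 3 neighbours < 3, not yet.
Round 5 — no new spreads; cascade stops.

4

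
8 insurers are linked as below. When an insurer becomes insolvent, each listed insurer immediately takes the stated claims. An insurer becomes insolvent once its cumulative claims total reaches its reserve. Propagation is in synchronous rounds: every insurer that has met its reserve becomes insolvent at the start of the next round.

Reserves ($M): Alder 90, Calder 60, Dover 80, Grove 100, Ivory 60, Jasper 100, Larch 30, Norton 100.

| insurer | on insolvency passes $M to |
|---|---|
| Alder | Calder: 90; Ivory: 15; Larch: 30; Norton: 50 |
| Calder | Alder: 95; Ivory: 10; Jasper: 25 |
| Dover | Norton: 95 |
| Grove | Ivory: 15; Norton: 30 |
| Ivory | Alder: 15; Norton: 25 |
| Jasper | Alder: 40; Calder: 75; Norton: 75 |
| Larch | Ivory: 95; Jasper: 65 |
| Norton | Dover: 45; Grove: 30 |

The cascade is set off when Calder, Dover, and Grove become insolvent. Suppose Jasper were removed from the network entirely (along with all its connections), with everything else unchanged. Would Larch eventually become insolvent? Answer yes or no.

yes

With Jasper removed:
Round 1 — Calder, Dover, Grove become insolvent (initial).
  Alder: +95 → 95 ≥ 90
  Ivory: +10+15 → 25 < 60
  Norton: +95+30 → 125 ≥ 100
Round 2 — Alder, Norton become insolvent.
  Ivory: +15 → 40 < 60
  Larch: +30 → 30 ≥ 30
Round 3 — Larch becomes insolvent.
  Ivory: +95 → 135 ≥ 60
Round 4 — Ivory becomes insolvent.
No further insolvencies.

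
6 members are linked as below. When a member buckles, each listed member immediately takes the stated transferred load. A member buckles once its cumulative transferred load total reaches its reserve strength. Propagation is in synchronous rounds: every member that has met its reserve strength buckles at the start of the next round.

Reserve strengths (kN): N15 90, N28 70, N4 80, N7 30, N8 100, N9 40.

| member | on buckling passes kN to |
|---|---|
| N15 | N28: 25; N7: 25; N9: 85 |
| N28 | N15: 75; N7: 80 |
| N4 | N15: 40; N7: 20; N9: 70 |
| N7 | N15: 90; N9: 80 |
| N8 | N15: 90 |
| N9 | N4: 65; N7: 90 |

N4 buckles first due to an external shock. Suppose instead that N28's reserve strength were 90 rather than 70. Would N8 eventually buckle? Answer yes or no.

no

With N28's reserve strength at 90:
Round 1 — N4 buckles (initial).
  N15: +40 → 40 < 90
  N7: +20 → 20 < 30
  N9: +70 → 70 ≥ 40
Round 2 — N9 buckles.
  N7: +90 → 110 ≥ 30
Round 3 — N7 buckles.
  N15: +90 → 130 ≥ 90
Round 4 — N15 buckles.
  N28: +25 → 25 < 90
No further bucklings.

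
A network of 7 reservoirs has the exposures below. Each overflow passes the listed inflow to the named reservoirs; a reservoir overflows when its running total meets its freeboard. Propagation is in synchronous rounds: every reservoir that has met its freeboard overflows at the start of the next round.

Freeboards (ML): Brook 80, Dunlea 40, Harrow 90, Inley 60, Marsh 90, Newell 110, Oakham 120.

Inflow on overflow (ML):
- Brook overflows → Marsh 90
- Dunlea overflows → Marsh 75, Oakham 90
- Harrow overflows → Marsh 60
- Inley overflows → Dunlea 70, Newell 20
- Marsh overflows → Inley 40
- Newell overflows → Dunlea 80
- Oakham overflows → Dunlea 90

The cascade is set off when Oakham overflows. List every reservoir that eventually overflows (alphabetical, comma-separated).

Dunlea, Oakham

Round 1 — Oakham overflows (initial).
  Dunlea: +90 → 90 ≥ 40
Round 2 — Dunlea overflows.
  Marsh: +75 → 75 < 90
No further overflows.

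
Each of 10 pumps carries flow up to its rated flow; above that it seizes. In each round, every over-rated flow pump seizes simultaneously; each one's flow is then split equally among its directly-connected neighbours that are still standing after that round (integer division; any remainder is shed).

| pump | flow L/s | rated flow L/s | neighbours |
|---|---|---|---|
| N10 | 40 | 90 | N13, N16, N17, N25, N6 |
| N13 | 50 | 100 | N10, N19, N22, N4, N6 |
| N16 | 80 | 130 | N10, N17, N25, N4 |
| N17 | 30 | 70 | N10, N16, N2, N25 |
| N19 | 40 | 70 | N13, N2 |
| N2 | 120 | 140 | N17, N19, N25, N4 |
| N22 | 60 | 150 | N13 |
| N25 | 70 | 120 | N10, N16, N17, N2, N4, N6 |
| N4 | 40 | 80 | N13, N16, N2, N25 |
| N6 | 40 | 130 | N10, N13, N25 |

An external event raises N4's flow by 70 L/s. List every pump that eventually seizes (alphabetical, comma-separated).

N10, N13, N16, N17, N19, N2, N25, N4, N6

Round 1 — N4 at 110 > 80. N4 seizes.
  N4 sheds 110 L/s to N13, N16, N2, N25: 27 each (2 lost).
    N13: 50+27 = 77 ≤ 100
    N16: 80+27 = 107 ≤ 130
    N2: 120+27 = 147 > 140
    N25: 70+27 = 97 ≤ 120
Round 2 — N2 seizes.
  N2 sheds 147 L/s to N17, N19, N25: 49 each.
    N17: 30+49 = 79 > 70
    N19: 40+49 = 89 > 70
    N25: 97+49 = 146 > 120
Round 3 — N17, N19, N25 seize.
  N17 sheds 79 L/s to N10, N16: 39 each (1 lost).
    N10: 40+39 = 79 ≤ 90
    N16: 107+39 = 146 > 130
  N19 sheds 89 L/s to N13: 89 each.
    N13: 77+89 = 166 > 100
  N25 sheds 146 L/s to N10, N16, N6: 48 each (2 lost).
    N10: 79+48 = 127 > 90
    N16: 146+48 = 194 > 130
    N6: 40+48 = 88 ≤ 130
Round 4 — N10, N13, N16 seize.
  N10 sheds 127 L/s to N6: 127 each.
    N6: 88+127 = 215 > 130
  N13 sheds 166 L/s to N22, N6: 83 each.
    N22: 60+83 = 143 ≤ 150
    N6: 215+83 = 298 > 130
  N16 sheds 194 L/s: no online neighbours, lost.
Round 5 — N6 seizes.
  N6 sheds 298 L/s: no online neighbours, lost.
No further seizures.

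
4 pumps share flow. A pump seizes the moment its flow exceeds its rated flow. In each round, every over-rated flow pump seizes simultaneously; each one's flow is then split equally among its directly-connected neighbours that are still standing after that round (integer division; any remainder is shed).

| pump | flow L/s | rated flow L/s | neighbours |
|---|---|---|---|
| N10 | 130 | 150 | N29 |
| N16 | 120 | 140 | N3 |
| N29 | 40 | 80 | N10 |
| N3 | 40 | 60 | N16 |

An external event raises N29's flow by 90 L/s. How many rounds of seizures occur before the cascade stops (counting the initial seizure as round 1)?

2

Round 1 — N29 at 130 > 80. N29 seizes.
  N29 sheds 130 L/s to N10: 130 each.
    N10: 130+130 = 260 > 150
Round 2 — N10 seizes.
  N10 sheds 260 L/s: no online neighbours, lost.
No further seizures.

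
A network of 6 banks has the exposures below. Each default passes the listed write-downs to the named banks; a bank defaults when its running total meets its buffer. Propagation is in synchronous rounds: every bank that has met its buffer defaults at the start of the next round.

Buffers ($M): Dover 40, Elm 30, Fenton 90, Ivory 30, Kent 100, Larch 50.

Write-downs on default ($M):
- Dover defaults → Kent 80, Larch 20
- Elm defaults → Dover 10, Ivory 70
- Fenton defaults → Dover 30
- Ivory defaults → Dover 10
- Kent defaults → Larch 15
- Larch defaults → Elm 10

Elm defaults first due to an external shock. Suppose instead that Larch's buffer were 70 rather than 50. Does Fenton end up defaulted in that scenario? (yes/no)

no

With Larch's buffer at 70:
Round 1 — Elm defaults (initial).
  Dover: +10 → 10 < 40
  Ivory: +70 → 70 ≥ 30
Round 2 — Ivory defaults.
  Dover: +10 → 20 < 40
No further defaults.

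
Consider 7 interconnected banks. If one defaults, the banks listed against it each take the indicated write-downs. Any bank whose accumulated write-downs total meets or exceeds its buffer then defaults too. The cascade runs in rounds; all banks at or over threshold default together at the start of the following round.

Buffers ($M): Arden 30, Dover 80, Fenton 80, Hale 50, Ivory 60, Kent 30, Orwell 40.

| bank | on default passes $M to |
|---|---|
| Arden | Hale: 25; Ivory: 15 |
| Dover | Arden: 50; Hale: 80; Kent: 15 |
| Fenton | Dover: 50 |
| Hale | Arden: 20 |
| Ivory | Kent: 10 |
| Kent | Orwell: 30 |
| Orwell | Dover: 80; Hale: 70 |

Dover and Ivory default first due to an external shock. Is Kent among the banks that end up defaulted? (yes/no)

Round 1 — Dover, Ivory default (initial).
  Arden: +50 → 50 ≥ 30
  Hale: +80 → 80 ≥ 50
  Kent: +15+10 → 25 < 30
Round 2 — Arden, Hale default.
No further defaults.

no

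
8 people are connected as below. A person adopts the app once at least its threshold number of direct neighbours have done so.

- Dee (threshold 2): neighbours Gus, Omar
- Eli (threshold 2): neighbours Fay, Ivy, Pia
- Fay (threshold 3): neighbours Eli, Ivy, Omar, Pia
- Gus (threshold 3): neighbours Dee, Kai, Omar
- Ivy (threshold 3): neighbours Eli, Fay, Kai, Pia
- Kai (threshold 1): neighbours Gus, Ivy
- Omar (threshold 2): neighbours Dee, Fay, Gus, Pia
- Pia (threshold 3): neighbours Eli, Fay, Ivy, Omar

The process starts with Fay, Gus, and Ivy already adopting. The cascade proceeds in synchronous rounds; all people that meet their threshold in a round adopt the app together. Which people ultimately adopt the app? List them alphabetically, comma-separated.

Round 1 — Fay, Gus, Ivy adopt the app (initial).
Round 2 — checking thresholds:
  Dee: 1 of 2 neighbours < 2, not yet.
  Eli: 2 of 3 neighbours ≥ 2, adopts the app.
  Kai: 2 of 2 neighbours ≥ 1, adopts the app.
  Omar: 2 of 4 neighbours ≥ 2, adopts the app.
  Pia: 2 of 4 neighbours < 3, not yet.
Round 3 — checking thresholds:
  Dee: 2 of 2 neighbours ≥ 2, adopts the app.
  Pia: 4 of 4 neighbours ≥ 3, adopts the app.
Round 4 — no new adoptions; cascade stops.

Dee, Eli, Fay, Gus, Ivy, Kai, Omar, Pia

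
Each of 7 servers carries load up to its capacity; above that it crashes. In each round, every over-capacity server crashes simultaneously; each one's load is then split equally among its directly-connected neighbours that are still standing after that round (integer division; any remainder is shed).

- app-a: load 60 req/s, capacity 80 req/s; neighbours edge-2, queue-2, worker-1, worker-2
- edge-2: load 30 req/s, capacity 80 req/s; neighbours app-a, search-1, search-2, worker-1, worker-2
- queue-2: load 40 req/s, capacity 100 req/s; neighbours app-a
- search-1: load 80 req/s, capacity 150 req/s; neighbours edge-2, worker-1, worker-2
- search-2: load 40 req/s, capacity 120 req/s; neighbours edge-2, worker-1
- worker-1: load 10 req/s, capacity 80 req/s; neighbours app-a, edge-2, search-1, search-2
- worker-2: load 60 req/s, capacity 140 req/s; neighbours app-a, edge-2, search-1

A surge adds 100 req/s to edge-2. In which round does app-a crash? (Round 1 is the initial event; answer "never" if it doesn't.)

2

Round 1 — edge-2 at 130 > 80. edge-2 crashes.
  edge-2 sheds 130 req/s to app-a, search-1, search-2, worker-1, worker-2: 26 each.
    app-a: 60+26 = 86 > 80
    search-1: 80+26 = 106 ≤ 150
    search-2: 40+26 = 66 ≤ 120
    worker-1: 10+26 = 36 ≤ 80
    worker-2: 60+26 = 86 ≤ 140
Round 2 — app-a crashes.
  app-a sheds 86 req/s to queue-2, worker-1, worker-2: 28 each (2 lost).
    queue-2: 40+28 = 68 ≤ 100
    worker-1: 36+28 = 64 ≤ 80
    worker-2: 86+28 = 114 ≤ 140
No further crashes.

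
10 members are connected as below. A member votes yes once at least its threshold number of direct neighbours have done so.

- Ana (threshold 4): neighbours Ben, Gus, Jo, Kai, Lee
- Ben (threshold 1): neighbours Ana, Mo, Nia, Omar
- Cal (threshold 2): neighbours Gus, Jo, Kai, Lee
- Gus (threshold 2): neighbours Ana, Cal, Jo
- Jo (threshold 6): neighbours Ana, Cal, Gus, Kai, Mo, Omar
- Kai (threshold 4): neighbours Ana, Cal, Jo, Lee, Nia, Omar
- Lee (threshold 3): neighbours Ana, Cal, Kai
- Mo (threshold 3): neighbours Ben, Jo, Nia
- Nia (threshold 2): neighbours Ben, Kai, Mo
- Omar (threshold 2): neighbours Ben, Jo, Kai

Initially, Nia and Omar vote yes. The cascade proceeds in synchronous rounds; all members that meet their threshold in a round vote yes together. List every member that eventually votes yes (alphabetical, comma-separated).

Ben, Nia, Omar

Round 1 — Nia, Omar vote yes (initial).
Round 2 — checking thresholds:
  Ben: 2 of 4 neighbours ≥ 1, votes yes.
  Jo: 1 of 6 neighbours < 6, holds.
  Kai: 2 of 6 neighbours < 4, holds.
  Mo: 1 of 3 neighbours < 3, holds.
Round 3 — no new yes votes; cascade stops.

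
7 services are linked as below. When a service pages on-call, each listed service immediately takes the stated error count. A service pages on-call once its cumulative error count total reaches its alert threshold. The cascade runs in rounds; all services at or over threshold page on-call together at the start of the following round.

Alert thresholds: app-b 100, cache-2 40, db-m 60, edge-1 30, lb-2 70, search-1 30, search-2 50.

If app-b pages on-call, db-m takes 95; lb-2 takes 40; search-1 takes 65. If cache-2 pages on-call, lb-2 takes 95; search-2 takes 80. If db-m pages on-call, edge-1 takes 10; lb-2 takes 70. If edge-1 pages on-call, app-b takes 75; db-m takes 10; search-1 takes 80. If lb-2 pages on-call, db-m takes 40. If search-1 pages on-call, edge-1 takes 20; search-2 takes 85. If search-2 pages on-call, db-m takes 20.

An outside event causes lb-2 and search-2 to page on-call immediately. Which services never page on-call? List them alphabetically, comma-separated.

app-b, cache-2, edge-1, search-1

Round 1 — lb-2, search-2 page on-call (initial).
  db-m: +40+20 → 60 ≥ 60
Round 2 — db-m pages on-call.
  edge-1: +10 → 10 < 30
No further pages.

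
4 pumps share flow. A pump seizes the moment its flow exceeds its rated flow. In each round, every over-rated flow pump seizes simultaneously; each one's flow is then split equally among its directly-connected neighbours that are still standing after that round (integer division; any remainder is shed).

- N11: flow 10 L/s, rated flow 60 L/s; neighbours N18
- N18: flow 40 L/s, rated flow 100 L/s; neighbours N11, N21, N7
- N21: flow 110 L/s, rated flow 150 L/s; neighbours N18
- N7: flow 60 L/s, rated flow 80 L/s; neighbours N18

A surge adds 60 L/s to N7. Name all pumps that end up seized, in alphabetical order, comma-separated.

Round 1 — N7 at 120 > 80. N7 seizes.
  N7 sheds 120 L/s to N18: 120 each.
    N18: 40+120 = 160 > 100
Round 2 — N18 seizes.
  N18 sheds 160 L/s to N11, N21: 80 each.
    N11: 10+80 = 90 > 60
    N21: 110+80 = 190 > 150
Round 3 — N11, N21 seize.
  N11 sheds 90 L/s: no online neighbours, lost.
  N21 sheds 190 L/s: no online neighbours, lost.
No further seizures.

N11, N18, N21, N7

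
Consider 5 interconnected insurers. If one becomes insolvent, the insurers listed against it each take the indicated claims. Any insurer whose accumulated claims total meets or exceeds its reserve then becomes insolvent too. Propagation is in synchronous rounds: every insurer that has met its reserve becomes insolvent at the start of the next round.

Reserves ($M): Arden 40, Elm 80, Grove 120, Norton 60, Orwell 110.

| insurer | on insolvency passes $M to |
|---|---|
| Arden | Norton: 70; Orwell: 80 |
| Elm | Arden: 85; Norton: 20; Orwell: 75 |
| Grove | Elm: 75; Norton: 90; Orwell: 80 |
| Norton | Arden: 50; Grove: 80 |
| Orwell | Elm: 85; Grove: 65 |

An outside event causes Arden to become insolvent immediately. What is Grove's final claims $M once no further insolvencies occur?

80

Round 1 — Arden becomes insolvent (initial).
  Norton: +70 → 70 ≥ 60
  Orwell: +80 → 80 < 110
Round 2 — Norton becomes insolvent.
  Grove: +80 → 80 < 120
No further insolvencies.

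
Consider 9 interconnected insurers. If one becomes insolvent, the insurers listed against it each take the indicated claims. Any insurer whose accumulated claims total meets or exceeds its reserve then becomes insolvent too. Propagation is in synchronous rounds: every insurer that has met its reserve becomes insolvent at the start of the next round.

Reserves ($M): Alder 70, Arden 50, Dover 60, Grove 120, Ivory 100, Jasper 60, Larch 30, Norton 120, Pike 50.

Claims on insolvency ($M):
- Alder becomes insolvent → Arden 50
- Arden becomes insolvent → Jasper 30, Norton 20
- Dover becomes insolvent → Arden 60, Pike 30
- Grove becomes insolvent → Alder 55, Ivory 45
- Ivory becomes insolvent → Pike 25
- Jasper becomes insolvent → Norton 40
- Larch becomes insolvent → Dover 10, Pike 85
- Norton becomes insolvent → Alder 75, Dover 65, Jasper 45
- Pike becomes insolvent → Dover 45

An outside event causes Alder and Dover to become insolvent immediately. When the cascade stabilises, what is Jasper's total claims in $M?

Round 1 — Alder, Dover become insolvent (initial).
  Arden: +50+60 → 110 ≥ 50
  Pike: +30 → 30 < 50
Round 2 — Arden becomes insolvent.
  Jasper: +30 → 30 < 60
  Norton: +20 → 20 < 120
No further insolvencies.

30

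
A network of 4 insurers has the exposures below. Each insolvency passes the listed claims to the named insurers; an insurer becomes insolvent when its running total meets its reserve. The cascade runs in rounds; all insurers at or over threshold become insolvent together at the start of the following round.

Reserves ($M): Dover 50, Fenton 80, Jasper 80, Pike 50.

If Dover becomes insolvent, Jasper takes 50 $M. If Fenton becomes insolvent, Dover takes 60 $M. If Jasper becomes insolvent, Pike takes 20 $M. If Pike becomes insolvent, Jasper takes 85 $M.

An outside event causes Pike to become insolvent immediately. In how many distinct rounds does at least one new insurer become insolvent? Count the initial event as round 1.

Round 1 — Pike becomes insolvent (initial).
  Jasper: +85 → 85 ≥ 80
Round 2 — Jasper becomes insolvent.
No further insolvencies.

2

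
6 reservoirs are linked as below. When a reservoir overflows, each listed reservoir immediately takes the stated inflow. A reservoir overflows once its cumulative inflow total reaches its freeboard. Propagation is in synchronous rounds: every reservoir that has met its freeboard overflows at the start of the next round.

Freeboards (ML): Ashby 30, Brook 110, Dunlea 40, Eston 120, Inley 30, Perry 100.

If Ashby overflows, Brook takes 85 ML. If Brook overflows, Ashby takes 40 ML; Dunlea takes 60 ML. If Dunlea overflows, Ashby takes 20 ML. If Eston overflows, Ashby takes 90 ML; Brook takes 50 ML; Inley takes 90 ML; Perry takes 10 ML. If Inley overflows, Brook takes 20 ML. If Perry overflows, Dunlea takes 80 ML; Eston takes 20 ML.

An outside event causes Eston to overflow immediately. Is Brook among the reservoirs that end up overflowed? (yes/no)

Round 1 — Eston overflows (initial).
  Ashby: +90 → 90 ≥ 30
  Brook: +50 → 50 < 110
  Inley: +90 → 90 ≥ 30
  Perry: +10 → 10 < 100
Round 2 — Ashby, Inley overflow.
  Brook: +85+20 → 155 ≥ 110
Round 3 — Brook overflows.
  Dunlea: +60 → 60 ≥ 40
Round 4 — Dunlea overflows.
No further overflows.

yes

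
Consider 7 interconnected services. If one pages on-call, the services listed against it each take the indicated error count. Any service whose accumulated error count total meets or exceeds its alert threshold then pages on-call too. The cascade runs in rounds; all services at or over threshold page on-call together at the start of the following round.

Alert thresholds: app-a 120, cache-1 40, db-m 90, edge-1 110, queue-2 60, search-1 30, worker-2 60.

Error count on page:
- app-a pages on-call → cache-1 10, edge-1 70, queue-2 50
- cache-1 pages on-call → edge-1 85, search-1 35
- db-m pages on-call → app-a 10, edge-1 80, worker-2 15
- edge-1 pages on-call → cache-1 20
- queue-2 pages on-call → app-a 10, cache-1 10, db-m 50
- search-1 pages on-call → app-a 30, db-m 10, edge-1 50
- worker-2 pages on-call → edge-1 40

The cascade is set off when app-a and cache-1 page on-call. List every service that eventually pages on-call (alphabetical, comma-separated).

app-a, cache-1, edge-1, search-1

Round 1 — app-a, cache-1 page on-call (initial).
  edge-1: +70+85 → 155 ≥ 110
  queue-2: +50 → 50 < 60
  search-1: +35 → 35 ≥ 30
Round 2 — edge-1, search-1 page on-call.
  db-m: +10 → 10 < 90
No further pages.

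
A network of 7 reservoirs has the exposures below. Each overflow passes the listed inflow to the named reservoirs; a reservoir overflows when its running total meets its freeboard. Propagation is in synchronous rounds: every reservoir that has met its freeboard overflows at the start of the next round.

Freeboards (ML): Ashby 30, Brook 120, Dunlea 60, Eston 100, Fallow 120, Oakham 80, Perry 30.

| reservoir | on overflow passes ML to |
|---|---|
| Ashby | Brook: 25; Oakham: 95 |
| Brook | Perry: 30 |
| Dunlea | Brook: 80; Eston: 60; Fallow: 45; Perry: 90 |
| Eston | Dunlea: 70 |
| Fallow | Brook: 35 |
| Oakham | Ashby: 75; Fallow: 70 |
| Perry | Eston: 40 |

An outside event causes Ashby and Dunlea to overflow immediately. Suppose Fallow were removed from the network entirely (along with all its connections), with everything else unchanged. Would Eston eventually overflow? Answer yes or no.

With Fallow removed:
Round 1 — Ashby, Dunlea overflow (initial).
  Brook: +25+80 → 105 < 120
  Eston: +60 → 60 < 100
  Oakham: +95 → 95 ≥ 80
  Perry: +90 → 90 ≥ 30
Round 2 — Oakham, Perry overflow.
  Eston: +40 → 100 ≥ 100
Round 3 — Eston overflows.
No further overflows.

yes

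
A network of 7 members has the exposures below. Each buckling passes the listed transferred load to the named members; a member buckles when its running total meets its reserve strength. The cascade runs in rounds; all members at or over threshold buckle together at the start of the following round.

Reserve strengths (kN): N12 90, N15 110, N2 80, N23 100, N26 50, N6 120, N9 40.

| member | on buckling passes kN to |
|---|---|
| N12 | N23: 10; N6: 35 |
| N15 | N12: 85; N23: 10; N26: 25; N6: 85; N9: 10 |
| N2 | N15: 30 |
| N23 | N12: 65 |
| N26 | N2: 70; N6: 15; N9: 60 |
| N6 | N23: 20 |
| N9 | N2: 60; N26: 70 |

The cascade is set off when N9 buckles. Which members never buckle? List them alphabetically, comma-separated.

Round 1 — N9 buckles (initial).
  N2: +60 → 60 < 80
  N26: +70 → 70 ≥ 50
Round 2 — N26 buckles.
  N2: +70 → 130 ≥ 80
  N6: +15 → 15 < 120
Round 3 — N2 buckles.
  N15: +30 → 30 < 110
No further bucklings.

N12, N15, N23, N6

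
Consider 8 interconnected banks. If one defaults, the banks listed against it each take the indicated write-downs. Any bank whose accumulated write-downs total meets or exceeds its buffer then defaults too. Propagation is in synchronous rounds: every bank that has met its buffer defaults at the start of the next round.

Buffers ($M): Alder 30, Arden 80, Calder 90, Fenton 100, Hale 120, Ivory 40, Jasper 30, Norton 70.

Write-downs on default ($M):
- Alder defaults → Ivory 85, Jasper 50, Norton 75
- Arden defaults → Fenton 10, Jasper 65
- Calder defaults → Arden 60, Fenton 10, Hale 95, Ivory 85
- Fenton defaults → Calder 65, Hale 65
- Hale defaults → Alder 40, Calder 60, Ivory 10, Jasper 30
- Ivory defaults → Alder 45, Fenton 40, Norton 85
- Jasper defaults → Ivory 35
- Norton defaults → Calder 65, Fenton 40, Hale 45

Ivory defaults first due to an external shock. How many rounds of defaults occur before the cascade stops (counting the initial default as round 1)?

3

Round 1 — Ivory defaults (initial).
  Alder: +45 → 45 ≥ 30
  Fenton: +40 → 40 < 100
  Norton: +85 → 85 ≥ 70
Round 2 — Alder, Norton default.
  Calder: +65 → 65 < 90
  Fenton: +40 → 80 < 100
  Hale: +45 → 45 < 120
  Jasper: +50 → 50 ≥ 30
Round 3 — Jasper defaults.
No further defaults.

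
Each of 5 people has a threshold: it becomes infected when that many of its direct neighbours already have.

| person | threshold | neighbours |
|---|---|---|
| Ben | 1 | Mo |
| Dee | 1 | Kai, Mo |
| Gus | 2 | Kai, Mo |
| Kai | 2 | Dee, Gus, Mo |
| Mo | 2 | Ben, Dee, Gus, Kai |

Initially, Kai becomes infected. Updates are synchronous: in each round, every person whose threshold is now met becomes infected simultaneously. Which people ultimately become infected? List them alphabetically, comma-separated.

Round 1 — Kai becomes infected (initial).
Round 2 — checking thresholds:
  Dee: 1 of 2 neighbours ≥ 1, becomes infected.
  Gus: 1 of 2 neighbours < 2, holds.
  Mo: 1 of 4 neighbours < 2, holds.
Round 3 — checking thresholds:
  Gus: 1 of 2 neighbours < 2, holds.
  Mo: 2 of 4 neighbours ≥ 2, becomes infected.
Round 4 — checking thresholds:
  Ben: 1 of 1 neighbours ≥ 1, becomes infected.
  Gus: 2 of 2 neighbours ≥ 2, becomes infected.
Round 5 — no new infections; cascade stops.

Ben, Dee, Gus, Kai, Mo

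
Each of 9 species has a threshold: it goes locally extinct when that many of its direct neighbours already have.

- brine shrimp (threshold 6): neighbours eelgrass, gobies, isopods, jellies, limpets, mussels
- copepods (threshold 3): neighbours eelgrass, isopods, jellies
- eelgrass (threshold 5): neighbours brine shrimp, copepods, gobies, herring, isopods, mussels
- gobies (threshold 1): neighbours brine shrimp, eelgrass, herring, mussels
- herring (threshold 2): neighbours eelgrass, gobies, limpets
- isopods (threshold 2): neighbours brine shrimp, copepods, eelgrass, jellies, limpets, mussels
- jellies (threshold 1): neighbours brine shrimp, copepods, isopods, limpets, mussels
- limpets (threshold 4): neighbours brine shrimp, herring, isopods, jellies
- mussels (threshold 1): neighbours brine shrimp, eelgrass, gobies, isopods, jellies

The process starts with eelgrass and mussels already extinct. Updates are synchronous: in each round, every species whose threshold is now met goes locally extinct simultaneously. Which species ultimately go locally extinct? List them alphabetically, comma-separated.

Round 1 — eelgrass, mussels go locally extinct (initial).
Round 2 — checking thresholds:
  brine shrimp: 2 of 6 neighbours < 6, not yet.
  copepods: 1 of 3 neighbours < 3, not yet.
  gobies: 2 of 4 neighbours ≥ 1, goes locally extinct.
  herring: 1 of 3 neighbours < 2, not yet.
  isopods: 2 of 6 neighbours ≥ 2, goes locally extinct.
  jellies: 1 of 5 neighbours ≥ 1, goes locally extinct.
Round 3 — checking thresholds:
  brine shrimp: 5 of 6 neighbours < 6, not yet.
  copepods: 3 of 3 neighbours ≥ 3, goes locally extinct.
  herring: 2 of 3 neighbours ≥ 2, goes locally extinct.
  limpets: 2 of 4 neighbours < 4, not yet.
Round 4 — no new extinctions; cascade stops.

copepods, eelgrass, gobies, herring, isopods, jellies, mussels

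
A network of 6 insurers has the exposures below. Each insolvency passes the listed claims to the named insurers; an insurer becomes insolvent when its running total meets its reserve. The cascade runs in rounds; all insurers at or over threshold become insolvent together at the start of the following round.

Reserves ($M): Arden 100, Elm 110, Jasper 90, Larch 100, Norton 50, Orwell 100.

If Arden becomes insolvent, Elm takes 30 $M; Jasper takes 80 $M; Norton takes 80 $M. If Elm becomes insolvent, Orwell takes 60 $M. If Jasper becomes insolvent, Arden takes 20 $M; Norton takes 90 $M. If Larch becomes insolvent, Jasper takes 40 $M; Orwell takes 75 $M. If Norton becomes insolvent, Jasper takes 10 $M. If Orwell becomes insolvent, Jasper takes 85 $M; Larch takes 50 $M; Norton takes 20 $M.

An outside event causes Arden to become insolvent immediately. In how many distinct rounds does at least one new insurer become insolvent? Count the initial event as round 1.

3

Round 1 — Arden becomes insolvent (initial).
  Elm: +30 → 30 < 110
  Jasper: +80 → 80 < 90
  Norton: +80 → 80 ≥ 50
Round 2 — Norton becomes insolvent.
  Jasper: +10 → 90 ≥ 90
Round 3 — Jasper becomes insolvent.
No further insolvencies.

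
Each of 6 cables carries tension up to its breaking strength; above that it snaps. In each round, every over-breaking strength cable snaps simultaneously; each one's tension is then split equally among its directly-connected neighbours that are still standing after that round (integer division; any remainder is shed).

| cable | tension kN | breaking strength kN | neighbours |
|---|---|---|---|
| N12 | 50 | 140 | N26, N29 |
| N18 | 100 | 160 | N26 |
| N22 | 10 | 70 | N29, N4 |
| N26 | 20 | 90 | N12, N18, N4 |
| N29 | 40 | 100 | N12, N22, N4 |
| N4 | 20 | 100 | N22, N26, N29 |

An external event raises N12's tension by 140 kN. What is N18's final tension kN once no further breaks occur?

Round 1 — N12 at 190 > 140. N12 snaps.
  N12 sheds 190 kN to N26, N29: 95 each.
    N26: 20+95 = 115 > 90
    N29: 40+95 = 135 > 100
Round 2 — N26, N29 snap.
  N26 sheds 115 kN to N18, N4: 57 each (1 lost).
    N18: 100+57 = 157 ≤ 160
    N4: 20+57 = 77 ≤ 100
  N29 sheds 135 kN to N22, N4: 67 each (1 lost).
    N22: 10+67 = 77 > 70
    N4: 77+67 = 144 > 100
Round 3 — N22, N4 snap.
  N22 sheds 77 kN: no online neighbours, lost.
  N4 sheds 144 kN: no online neighbours, lost.
No further breaks.

157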